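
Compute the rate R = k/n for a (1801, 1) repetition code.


Rate = k/n = 1/1801

1/1801


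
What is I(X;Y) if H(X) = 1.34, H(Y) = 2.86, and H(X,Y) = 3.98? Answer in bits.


I(X;Y) = H(X) + H(Y) - H(X,Y) = 1.34 + 2.86 - 3.98 = 0.22

0.22 bits


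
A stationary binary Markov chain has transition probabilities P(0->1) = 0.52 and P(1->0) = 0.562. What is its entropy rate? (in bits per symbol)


Stationary distribution: pi_0 = p10/(p01+p10) = 0.5194, pi_1 = 0.4806. Entropy rate H' = pi_0*H(p01) + pi_1*H(p10) = 0.5194*0.9988 + 0.4806*0.9889 = 0.9941

0.9941 bits/symbol


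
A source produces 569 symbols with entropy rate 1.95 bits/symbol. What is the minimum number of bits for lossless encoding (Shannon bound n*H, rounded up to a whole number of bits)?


Minimum bits >= n * H = 569 * 1.95 = 1109.55, rounded up to a whole number of bits = 1110

1110 bits


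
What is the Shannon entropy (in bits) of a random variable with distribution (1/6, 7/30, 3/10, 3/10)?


H = -sum(p_i * log2(p_i)). Terms: -(1/6)*log2(1/6) = 0.430827; -(7/30)*log2(7/30) = 0.489892; -(3/10)*log2(3/10) = 0.521090; -(3/10)*log2(3/10) = 0.521090. H = 0.430827 + 0.489892 + 0.521090 + 0.521090 = 1.9629

1.9629 bits


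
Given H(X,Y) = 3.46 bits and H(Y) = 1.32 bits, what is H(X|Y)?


H(X|Y) = H(X,Y) - H(Y) = 3.46 - 1.32 = 2.14

2.14 bits


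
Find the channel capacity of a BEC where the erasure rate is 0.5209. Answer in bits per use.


C = 1 - epsilon = 1 - 0.5209 = 0.4791

0.4791 bits


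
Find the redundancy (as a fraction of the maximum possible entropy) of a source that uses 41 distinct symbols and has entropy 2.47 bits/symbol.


H_max = log2(K) = log2(41) = 5.3576 bits/symbol. Redundancy = 1 - H/H_max = 1 - 2.47/5.3576 = 1 - 0.461 = 0.539

0.539


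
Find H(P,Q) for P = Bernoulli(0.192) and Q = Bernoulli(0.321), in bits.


H(P,Q) = -p*log2(q) - (1-p)*log2(1-q). -0.192*log2(0.321) = 0.314756; -0.808*log2(0.679) = 0.451281. H(P,Q) = 0.314756 + 0.451281 = 0.766

0.766 bits


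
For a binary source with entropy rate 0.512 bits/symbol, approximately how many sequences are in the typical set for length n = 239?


log2|A_typical| = nH = 239 * 0.512 = 122.368, so |A_typical| ~ 2^122.368 = 6.862e+36

6.862e+36


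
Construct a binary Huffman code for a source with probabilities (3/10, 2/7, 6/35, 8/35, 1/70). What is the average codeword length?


Huffman construction (repeatedly merge the two least-probable nodes; each merge adds 1 bit to every symbol beneath it): 1/70 + 6/35 = 13/70; 13/70 + 8/35 = 29/70; 2/7 + 3/10 = 41/70; 29/70 + 41/70 = 1. Resulting codeword lengths (in the order the probabilities were given): (2, 2, 3, 2, 3). L_avg = sum(p_i * l_i) = 3/10*2 + 2/7*2 + 6/35*3 + 8/35*2 + 1/70*3 = 153/70 = 2.1857

2.1857 bits


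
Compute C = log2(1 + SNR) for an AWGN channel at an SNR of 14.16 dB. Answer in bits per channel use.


SNR_linear = 10^(14.16/10) = 26.0615; C = log2(1 + SNR_linear) = log2(1 + 26.0615) = 4.7582

4.7582 bits/channel use


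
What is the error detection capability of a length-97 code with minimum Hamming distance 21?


Detection capability = d_min - 1 = 21 - 1 = 20

20 errors


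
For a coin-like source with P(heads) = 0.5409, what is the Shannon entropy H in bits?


H = -p*log2(p) - (1-p)*log2(1-p). -0.5409*log2(0.5409) = 0.479544; -0.4591*log2(0.4591) = 0.515624. H = 0.479544 + 0.515624 = 0.9952

0.9952 bits


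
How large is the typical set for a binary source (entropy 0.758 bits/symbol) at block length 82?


log2|A_typical| = nH = 82 * 0.758 = 62.156, so |A_typical| ~ 2^62.156 = 5.138e+18

5.138e+18


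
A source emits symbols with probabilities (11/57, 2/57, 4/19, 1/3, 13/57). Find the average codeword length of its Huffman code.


Huffman construction (repeatedly merge the two least-probable nodes; each merge adds 1 bit to every symbol beneath it): 2/57 + 11/57 = 13/57; 4/19 + 13/57 = 25/57; 13/57 + 1/3 = 32/57; 25/57 + 32/57 = 1. Resulting codeword lengths (in the order the probabilities were given): (3, 3, 2, 2, 2). L_avg = sum(p_i * l_i) = 11/57*3 + 2/57*3 + 4/19*2 + 1/3*2 + 13/57*2 = 127/57 = 2.2281

2.2281 bits


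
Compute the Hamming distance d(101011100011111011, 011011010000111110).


Count differing positions: ^ ^ . . . . ^ ^ . . ^ ^ . . . ^ . ^ = 8 differences

8


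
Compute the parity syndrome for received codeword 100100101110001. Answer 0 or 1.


Syndrome = XOR of all bits = 1 XOR 0 XOR 0 XOR 1 XOR 0 XOR 0 XOR 1 XOR 0 XOR 1 XOR 1 XOR 1 XOR 0 XOR 0 XOR 0 XOR 1 = 1

1


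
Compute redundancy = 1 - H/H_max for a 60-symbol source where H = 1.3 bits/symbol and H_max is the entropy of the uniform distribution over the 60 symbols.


H_max = log2(K) = log2(60) = 5.9069 bits/symbol. Redundancy = 1 - H/H_max = 1 - 1.3/5.9069 = 1 - 0.2201 = 0.7799

0.7799


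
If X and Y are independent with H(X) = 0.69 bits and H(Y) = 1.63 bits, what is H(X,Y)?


For independent variables, H(X,Y) = H(X) + H(Y) = 0.69 + 1.63 = 2.32

2.32 bits


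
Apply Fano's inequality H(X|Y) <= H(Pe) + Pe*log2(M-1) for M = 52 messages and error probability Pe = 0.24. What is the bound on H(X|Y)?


H(Pe) = -Pe*log2(Pe) - (1-Pe)*log2(1-Pe) = -0.24*log2(0.24) - 0.76*log2(0.76) = 0.494134 + 0.300906 = 0.795. Pe*log2(M-1) = 0.24*log2(51) = 1.361382. Bound = H(Pe) + Pe*log2(M-1) = 0.494134 + 0.300906 + 1.361382 = 2.1564

2.1564 bits


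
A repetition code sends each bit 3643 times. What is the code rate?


Rate = k/n = 1/3643

1/3643


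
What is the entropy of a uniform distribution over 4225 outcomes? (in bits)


H = log2(n) = log2(4225) = 12.0447

12.0447 bits


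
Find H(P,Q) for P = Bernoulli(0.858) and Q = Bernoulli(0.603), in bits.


H(P,Q) = -p*log2(q) - (1-p)*log2(1-q). -0.858*log2(0.603) = 0.626143; -0.142*log2(0.397) = 0.189256. H(P,Q) = 0.626143 + 0.189256 = 0.8154

0.8154 bits


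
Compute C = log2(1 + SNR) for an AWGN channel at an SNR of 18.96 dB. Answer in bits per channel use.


SNR_linear = 10^(18.96/10) = 78.7046; C = log2(1 + SNR_linear) = log2(1 + 78.7046) = 6.3166

6.3166 bits/channel use


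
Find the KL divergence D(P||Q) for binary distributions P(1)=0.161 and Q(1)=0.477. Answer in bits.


KL = p*log2(p/q) + (1-p)*log2((1-p)/(1-q)) = 0.161*log2(0.161/0.477) + 0.839*log2(0.839/0.523) = 0.3198

0.3198 bits


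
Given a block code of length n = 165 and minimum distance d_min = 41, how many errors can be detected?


Detection capability = d_min - 1 = 41 - 1 = 40

40 errors


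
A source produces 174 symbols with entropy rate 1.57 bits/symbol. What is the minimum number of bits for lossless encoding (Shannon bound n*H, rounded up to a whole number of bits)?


Minimum bits >= n * H = 174 * 1.57 = 273.18, rounded up to a whole number of bits = 274

274 bits


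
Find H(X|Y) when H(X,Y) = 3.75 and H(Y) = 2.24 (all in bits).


H(X|Y) = H(X,Y) - H(Y) = 3.75 - 2.24 = 1.51

1.51 bits


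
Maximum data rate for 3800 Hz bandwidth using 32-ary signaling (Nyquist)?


Rate = 2 * B * log2(M) = 2 * 3800 * 5.0 = 38000.0

38000.0 bps


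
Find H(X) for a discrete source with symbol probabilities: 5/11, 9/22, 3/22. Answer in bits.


H = -sum(p_i * log2(p_i)). Terms: -(5/11)*log2(5/11) = 0.517047; -(9/22)*log2(9/22) = 0.527525; -(3/22)*log2(3/22) = 0.391973. H = 0.517047 + 0.527525 + 0.391973 = 1.4365

1.4365 bits


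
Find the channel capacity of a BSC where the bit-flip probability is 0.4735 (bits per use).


H(p) = -p*log2(p) - (1-p)*log2(1-p) = -0.4735*log2(0.4735) - 0.5265*log2(0.5265) = 0.510700 + 0.487273 = 0.998. C = 1 - H(p) = 1 - 0.998 = 0.002

0.002 bits


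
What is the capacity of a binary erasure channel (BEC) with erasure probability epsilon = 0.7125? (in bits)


C = 1 - epsilon = 1 - 0.7125 = 0.2875

0.2875 bits


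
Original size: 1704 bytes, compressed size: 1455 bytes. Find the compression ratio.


Ratio = original / compressed = 1704 / 1455 = 1.1711

1.1711


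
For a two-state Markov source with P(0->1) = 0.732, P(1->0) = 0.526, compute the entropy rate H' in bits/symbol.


Stationary distribution: pi_0 = p10/(p01+p10) = 0.4181, pi_1 = 0.5819. Entropy rate H' = pi_0*H(p01) + pi_1*H(p10) = 0.4181*0.8386 + 0.5819*0.998 = 0.9314

0.9314 bits/symbol


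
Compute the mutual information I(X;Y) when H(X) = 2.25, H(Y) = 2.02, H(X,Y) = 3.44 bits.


I(X;Y) = H(X) + H(Y) - H(X,Y) = 2.25 + 2.02 - 3.44 = 0.83

0.83 bits


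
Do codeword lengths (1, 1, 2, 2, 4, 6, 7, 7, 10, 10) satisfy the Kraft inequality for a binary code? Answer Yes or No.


Kraft sum = sum(2^(-l_i)) = 1.5957, need <= 1. Result: violated (a binary prefix-free code with these lengths cannot exist)

No


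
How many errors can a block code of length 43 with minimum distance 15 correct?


Correction capability = floor((d-1)/2) = floor((15-1)/2) = 7

7 errors


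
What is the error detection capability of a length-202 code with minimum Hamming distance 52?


Detection capability = d_min - 1 = 52 - 1 = 51

51 errors


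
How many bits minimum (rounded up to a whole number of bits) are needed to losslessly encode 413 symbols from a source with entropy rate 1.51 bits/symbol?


Minimum bits >= n * H = 413 * 1.51 = 623.63, rounded up to a whole number of bits = 624

624 bits


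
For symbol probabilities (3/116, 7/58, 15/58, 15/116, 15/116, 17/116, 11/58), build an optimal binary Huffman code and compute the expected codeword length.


Huffman construction (repeatedly merge the two least-probable nodes; each merge adds 1 bit to every symbol beneath it): 3/116 + 7/58 = 17/116; 15/116 + 15/116 = 15/58; 17/116 + 17/116 = 17/58; 11/58 + 15/58 = 13/29; 15/58 + 17/58 = 16/29; 13/29 + 16/29 = 1. Resulting codeword lengths (in the order the probabilities were given): (4, 4, 2, 3, 3, 3, 2). L_avg = sum(p_i * l_i) = 3/116*4 + 7/58*4 + 15/58*2 + 15/116*3 + 15/116*3 + 17/116*3 + 11/58*2 = 313/116 = 2.6983

2.6983 bits


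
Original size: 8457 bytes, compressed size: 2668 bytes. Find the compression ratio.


Ratio = original / compressed = 8457 / 2668 = 3.1698

3.1698


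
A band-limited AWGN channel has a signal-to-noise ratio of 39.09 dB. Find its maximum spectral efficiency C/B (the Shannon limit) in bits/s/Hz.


SNR_linear = 10^(39.09/10) = 8109.6106; C/B = log2(1 + SNR_linear) = log2(1 + 8109.6106) = 12.9856

12.9856 bits/s/Hz


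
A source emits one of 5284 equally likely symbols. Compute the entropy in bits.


H = log2(n) = log2(5284) = 12.3674

12.3674 bits


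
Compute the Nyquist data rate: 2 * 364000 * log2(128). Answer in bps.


Rate = 2 * B * log2(M) = 2 * 364000 * 7.0 = 5096000.0

5096000.0 bps


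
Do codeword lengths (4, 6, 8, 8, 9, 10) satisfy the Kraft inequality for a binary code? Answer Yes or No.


Kraft sum = sum(2^(-l_i)) = 0.0889, need <= 1. Result: satisfied (a binary prefix-free code with these lengths exists)

Yes


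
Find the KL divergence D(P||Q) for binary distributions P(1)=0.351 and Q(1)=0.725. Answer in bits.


KL = p*log2(p/q) + (1-p)*log2((1-p)/(1-q)) = 0.351*log2(0.351/0.725) + 0.649*log2(0.649/0.275) = 0.4366

0.4366 bits


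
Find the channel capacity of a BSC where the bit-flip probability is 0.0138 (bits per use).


H(p) = -p*log2(p) - (1-p)*log2(1-p) = -0.0138*log2(0.0138) - 0.9862*log2(0.9862) = 0.085273 + 0.019771 = 0.105. C = 1 - H(p) = 1 - 0.105 = 0.895

0.895 bits


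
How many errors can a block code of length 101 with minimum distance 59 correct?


Correction capability = floor((d-1)/2) = floor((59-1)/2) = 29

29 errors


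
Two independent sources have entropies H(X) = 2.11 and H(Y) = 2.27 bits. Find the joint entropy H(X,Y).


For independent variables, H(X,Y) = H(X) + H(Y) = 2.11 + 2.27 = 4.38

4.38 bits


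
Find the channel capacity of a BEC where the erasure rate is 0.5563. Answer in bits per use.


C = 1 - epsilon = 1 - 0.5563 = 0.4437

0.4437 bits


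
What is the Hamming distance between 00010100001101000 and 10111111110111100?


Count differing positions: ^ . ^ . ^ . ^ ^ ^ ^ ^ . ^ . ^ . . = 10 differences

10


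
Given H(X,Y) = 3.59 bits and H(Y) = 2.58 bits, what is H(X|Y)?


H(X|Y) = H(X,Y) - H(Y) = 3.59 - 2.58 = 1.01

1.01 bits


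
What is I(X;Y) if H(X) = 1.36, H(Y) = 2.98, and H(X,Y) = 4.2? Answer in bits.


I(X;Y) = H(X) + H(Y) - H(X,Y) = 1.36 + 2.98 - 4.2 = 0.14

0.14 bits


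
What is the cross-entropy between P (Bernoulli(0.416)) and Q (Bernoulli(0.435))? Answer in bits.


H(P,Q) = -p*log2(q) - (1-p)*log2(1-q). -0.416*log2(0.435) = 0.499580; -0.584*log2(0.565) = 0.481028. H(P,Q) = 0.499580 + 0.481028 = 0.9806

0.9806 bits


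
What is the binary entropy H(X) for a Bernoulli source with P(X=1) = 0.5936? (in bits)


H = -p*log2(p) - (1-p)*log2(1-p). -0.5936*log2(0.5936) = 0.446647; -0.4064*log2(0.4064) = 0.527925. H = 0.446647 + 0.527925 = 0.9746

0.9746 bits


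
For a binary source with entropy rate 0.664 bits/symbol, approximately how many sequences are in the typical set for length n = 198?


log2|A_typical| = nH = 198 * 0.664 = 131.472, so |A_typical| ~ 2^131.472 = 3.776e+39

3.776e+39


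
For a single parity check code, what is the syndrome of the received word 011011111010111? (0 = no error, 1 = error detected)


Syndrome = XOR of all bits = 0 XOR 1 XOR 1 XOR 0 XOR 1 XOR 1 XOR 1 XOR 1 XOR 1 XOR 0 XOR 1 XOR 0 XOR 1 XOR 1 XOR 1 = 1

1


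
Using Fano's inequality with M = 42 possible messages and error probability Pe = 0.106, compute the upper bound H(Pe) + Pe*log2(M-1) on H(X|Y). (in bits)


H(Pe) = -Pe*log2(Pe) - (1-Pe)*log2(1-Pe) = -0.106*log2(0.106) - 0.894*log2(0.894) = 0.343214 + 0.144518 = 0.4877. Pe*log2(M-1) = 0.106*log2(41) = 0.567901. Bound = H(Pe) + Pe*log2(M-1) = 0.343214 + 0.144518 + 0.567901 = 1.0556

1.0556 bits


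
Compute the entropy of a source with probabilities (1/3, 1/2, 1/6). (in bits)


H = -sum(p_i * log2(p_i)). Terms: -(1/3)*log2(1/3) = 0.528321; -(1/2)*log2(1/2) = 0.500000; -(1/6)*log2(1/6) = 0.430827. H = 0.528321 + 0.500000 + 0.430827 = 1.4591

1.4591 bits


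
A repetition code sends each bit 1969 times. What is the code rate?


Rate = k/n = 1/1969

1/1969


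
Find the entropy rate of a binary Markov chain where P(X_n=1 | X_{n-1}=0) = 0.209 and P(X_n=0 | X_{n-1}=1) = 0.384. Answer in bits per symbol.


Stationary distribution: pi_0 = p10/(p01+p10) = 0.6476, pi_1 = 0.3524. Entropy rate H' = pi_0*H(p01) + pi_1*H(p10) = 0.6476*0.7396 + 0.3524*0.9608 = 0.8175

0.8175 bits/symbol


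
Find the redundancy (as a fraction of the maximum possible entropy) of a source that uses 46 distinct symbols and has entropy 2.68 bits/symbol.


H_max = log2(K) = log2(46) = 5.5236 bits/symbol. Redundancy = 1 - H/H_max = 1 - 2.68/5.5236 = 1 - 0.4852 = 0.5148

0.5148


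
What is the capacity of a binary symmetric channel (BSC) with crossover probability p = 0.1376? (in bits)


H(p) = -p*log2(p) - (1-p)*log2(1-p) = -0.1376*log2(0.1376) - 0.8624*log2(0.8624) = 0.393735 + 0.184184 = 0.5779. C = 1 - H(p) = 1 - 0.5779 = 0.4221

0.4221 bits


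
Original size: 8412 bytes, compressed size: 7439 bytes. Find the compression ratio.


Ratio = original / compressed = 8412 / 7439 = 1.1308

1.1308


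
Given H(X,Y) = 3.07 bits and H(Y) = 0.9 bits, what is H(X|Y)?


H(X|Y) = H(X,Y) - H(Y) = 3.07 - 0.9 = 2.17

2.17 bits


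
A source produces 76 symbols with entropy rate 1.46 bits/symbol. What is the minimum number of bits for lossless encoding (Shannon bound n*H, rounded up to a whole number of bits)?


Minimum bits >= n * H = 76 * 1.46 = 110.96, rounded up to a whole number of bits = 111

111 bits


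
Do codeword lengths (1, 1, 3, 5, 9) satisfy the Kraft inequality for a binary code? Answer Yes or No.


Kraft sum = sum(2^(-l_i)) = 1.1582, need <= 1. Result: violated (a binary prefix-free code with these lengths cannot exist)

No


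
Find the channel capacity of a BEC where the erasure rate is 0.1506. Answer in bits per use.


C = 1 - epsilon = 1 - 0.1506 = 0.8494

0.8494 bits


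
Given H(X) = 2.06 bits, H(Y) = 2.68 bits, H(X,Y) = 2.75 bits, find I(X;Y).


I(X;Y) = H(X) + H(Y) - H(X,Y) = 2.06 + 2.68 - 2.75 = 1.99

1.99 bits


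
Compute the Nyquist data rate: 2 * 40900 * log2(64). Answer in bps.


Rate = 2 * B * log2(M) = 2 * 40900 * 6.0 = 490800.0

490800.0 bps


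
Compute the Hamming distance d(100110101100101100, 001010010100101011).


Count differing positions: ^ . ^ ^ . . ^ ^ ^ . . . . . . ^ ^ ^ = 9 differences

9


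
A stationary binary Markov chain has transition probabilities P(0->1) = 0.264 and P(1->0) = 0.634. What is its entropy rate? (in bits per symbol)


Stationary distribution: pi_0 = p10/(p01+p10) = 0.706, pi_1 = 0.294. Entropy rate H' = pi_0*H(p01) + pi_1*H(p10) = 0.706*0.8327 + 0.294*0.9476 = 0.8665

0.8665 bits/symbol


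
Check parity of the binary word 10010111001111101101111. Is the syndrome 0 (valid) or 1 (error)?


Syndrome = XOR of all bits = 1 XOR 0 XOR 0 XOR 1 XOR 0 XOR 1 XOR 1 XOR 1 XOR 0 XOR 0 XOR 1 XOR 1 XOR 1 XOR 1 XOR 1 XOR 0 XOR 1 XOR 1 XOR 0 XOR 1 XOR 1 XOR 1 XOR 1 = 0

0


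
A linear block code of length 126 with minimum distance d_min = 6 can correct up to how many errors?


Correction capability = floor((d-1)/2) = floor((6-1)/2) = 2

2 errors


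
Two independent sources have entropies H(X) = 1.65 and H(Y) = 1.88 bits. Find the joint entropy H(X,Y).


For independent variables, H(X,Y) = H(X) + H(Y) = 1.65 + 1.88 = 3.53

3.53 bits


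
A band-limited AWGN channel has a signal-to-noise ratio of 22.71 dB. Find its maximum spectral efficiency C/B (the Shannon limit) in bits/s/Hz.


SNR_linear = 10^(22.71/10) = 186.638; C/B = log2(1 + SNR_linear) = log2(1 + 186.638) = 7.5518

7.5518 bits/s/Hz


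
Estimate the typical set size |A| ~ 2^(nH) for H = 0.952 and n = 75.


log2|A_typical| = nH = 75 * 0.952 = 71.4, so |A_typical| ~ 2^71.4 = 3.116e+21

3.116e+21


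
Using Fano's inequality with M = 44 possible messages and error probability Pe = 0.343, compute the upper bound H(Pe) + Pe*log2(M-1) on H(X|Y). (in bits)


H(Pe) = -Pe*log2(Pe) - (1-Pe)*log2(1-Pe) = -0.343*log2(0.343) - 0.657*log2(0.657) = 0.529496 + 0.398165 = 0.9277. Pe*log2(M-1) = 0.343*log2(43) = 1.861209. Bound = H(Pe) + Pe*log2(M-1) = 0.529496 + 0.398165 + 1.861209 = 2.7889

2.7889 bits


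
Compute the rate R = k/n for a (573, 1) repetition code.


Rate = k/n = 1/573

1/573


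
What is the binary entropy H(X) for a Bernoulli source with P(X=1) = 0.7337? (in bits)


H = -p*log2(p) - (1-p)*log2(1-p). -0.7337*log2(0.7337) = 0.327772; -0.2663*log2(0.2663) = 0.508334. H = 0.327772 + 0.508334 = 0.8361

0.8361 bits


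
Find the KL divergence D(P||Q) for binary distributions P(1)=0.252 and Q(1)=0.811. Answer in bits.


KL = p*log2(p/q) + (1-p)*log2((1-p)/(1-q)) = 0.252*log2(0.252/0.811) + 0.748*log2(0.748/0.189) = 1.0596

1.0596 bits


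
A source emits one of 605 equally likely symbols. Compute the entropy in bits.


H = log2(n) = log2(605) = 9.2408

9.2408 bits


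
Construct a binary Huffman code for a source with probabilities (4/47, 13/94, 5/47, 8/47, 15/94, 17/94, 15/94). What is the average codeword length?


Huffman construction (repeatedly merge the two least-probable nodes; each merge adds 1 bit to every symbol beneath it): 4/47 + 5/47 = 9/47; 13/94 + 15/94 = 14/47; 15/94 + 8/47 = 31/94; 17/94 + 9/47 = 35/94; 14/47 + 31/94 = 59/94; 35/94 + 59/94 = 1. Resulting codeword lengths (in the order the probabilities were given): (3, 3, 3, 3, 3, 2, 3). L_avg = sum(p_i * l_i) = 4/47*3 + 13/94*3 + 5/47*3 + 8/47*3 + 15/94*3 + 17/94*2 + 15/94*3 = 265/94 = 2.8191

2.8191 bits


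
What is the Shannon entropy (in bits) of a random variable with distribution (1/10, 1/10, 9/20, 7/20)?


H = -sum(p_i * log2(p_i)). Terms: -(1/10)*log2(1/10) = 0.332193; -(1/10)*log2(1/10) = 0.332193; -(9/20)*log2(9/20) = 0.518401; -(7/20)*log2(7/20) = 0.530101. H = 0.332193 + 0.332193 + 0.518401 + 0.530101 = 1.7129

1.7129 bits


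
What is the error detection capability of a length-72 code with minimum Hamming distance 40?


Detection capability = d_min - 1 = 40 - 1 = 39

39 errors


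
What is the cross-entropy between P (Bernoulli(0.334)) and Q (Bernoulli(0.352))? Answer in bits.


H(P,Q) = -p*log2(q) - (1-p)*log2(1-q). -0.334*log2(0.352) = 0.503122; -0.666*log2(0.648) = 0.416872. H(P,Q) = 0.503122 + 0.416872 = 0.92

0.92 bits


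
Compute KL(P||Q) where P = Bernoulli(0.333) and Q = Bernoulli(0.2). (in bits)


KL = p*log2(p/q) + (1-p)*log2((1-p)/(1-q)) = 0.333*log2(0.333/0.2) + 0.667*log2(0.667/0.8) = 0.07

0.07 bits


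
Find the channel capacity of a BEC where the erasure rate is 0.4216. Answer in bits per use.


C = 1 - epsilon = 1 - 0.4216 = 0.5784

0.5784 bits


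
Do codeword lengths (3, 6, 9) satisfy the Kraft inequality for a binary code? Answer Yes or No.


Kraft sum = sum(2^(-l_i)) = 0.1426, need <= 1. Result: satisfied (a binary prefix-free code with these lengths exists)

Yes


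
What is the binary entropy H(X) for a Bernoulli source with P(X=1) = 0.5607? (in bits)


H = -p*log2(p) - (1-p)*log2(1-p). -0.5607*log2(0.5607) = 0.468016; -0.4393*log2(0.4393) = 0.521327. H = 0.468016 + 0.521327 = 0.9893

0.9893 bits


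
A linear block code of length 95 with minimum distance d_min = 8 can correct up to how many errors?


Correction capability = floor((d-1)/2) = floor((8-1)/2) = 3

3 errors


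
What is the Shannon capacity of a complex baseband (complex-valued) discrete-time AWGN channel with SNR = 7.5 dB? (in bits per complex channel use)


SNR_linear = 10^(7.5/10) = 5.6234; C = log2(1 + SNR_linear) = log2(1 + 5.6234) = 2.7276

2.7276 bits/channel use


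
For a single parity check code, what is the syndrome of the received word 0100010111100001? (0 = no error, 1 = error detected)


Syndrome = XOR of all bits = 0 XOR 1 XOR 0 XOR 0 XOR 0 XOR 1 XOR 0 XOR 1 XOR 1 XOR 1 XOR 1 XOR 0 XOR 0 XOR 0 XOR 0 XOR 1 = 1

1


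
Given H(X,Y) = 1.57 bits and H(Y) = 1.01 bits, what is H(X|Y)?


H(X|Y) = H(X,Y) - H(Y) = 1.57 - 1.01 = 0.56

0.56 bits


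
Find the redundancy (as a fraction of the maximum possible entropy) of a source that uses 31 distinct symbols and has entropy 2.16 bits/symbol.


H_max = log2(K) = log2(31) = 4.9542 bits/symbol. Redundancy = 1 - H/H_max = 1 - 2.16/4.9542 = 1 - 0.436 = 0.564

0.564


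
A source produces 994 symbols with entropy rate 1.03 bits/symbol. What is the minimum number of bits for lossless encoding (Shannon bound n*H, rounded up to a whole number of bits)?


Minimum bits >= n * H = 994 * 1.03 = 1023.82, rounded up to a whole number of bits = 1024

1024 bits


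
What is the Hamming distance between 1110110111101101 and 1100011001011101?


Count differing positions: . . ^ . ^ . ^ ^ ^ . ^ ^ . . . . = 7 differences

7


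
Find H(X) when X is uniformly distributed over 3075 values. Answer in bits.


H = log2(n) = log2(3075) = 11.5864

11.5864 bits


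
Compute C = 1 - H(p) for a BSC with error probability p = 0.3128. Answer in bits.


H(p) = -p*log2(p) - (1-p)*log2(1-p) = -0.3128*log2(0.3128) - 0.6872*log2(0.6872) = 0.524468 + 0.371911 = 0.8964. C = 1 - H(p) = 1 - 0.8964 = 0.1036

0.1036 bits


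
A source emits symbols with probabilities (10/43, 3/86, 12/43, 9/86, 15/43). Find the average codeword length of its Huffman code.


Huffman construction (repeatedly merge the two least-probable nodes; each merge adds 1 bit to every symbol beneath it): 3/86 + 9/86 = 6/43; 6/43 + 10/43 = 16/43; 12/43 + 15/43 = 27/43; 16/43 + 27/43 = 1. Resulting codeword lengths (in the order the probabilities were given): (2, 3, 2, 3, 2). L_avg = sum(p_i * l_i) = 10/43*2 + 3/86*3 + 12/43*2 + 9/86*3 + 15/43*2 = 92/43 = 2.1395

2.1395 bits


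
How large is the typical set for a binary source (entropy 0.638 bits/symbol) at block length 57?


log2|A_typical| = nH = 57 * 0.638 = 36.366, so |A_typical| ~ 2^36.366 = 8.856e+10

8.856e+10


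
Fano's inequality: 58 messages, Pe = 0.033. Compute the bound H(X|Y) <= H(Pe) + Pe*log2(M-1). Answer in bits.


H(Pe) = -Pe*log2(Pe) - (1-Pe)*log2(1-Pe) = -0.033*log2(0.033) - 0.967*log2(0.967) = 0.162406 + 0.046815 = 0.2092. Pe*log2(M-1) = 0.033*log2(57) = 0.192485. Bound = H(Pe) + Pe*log2(M-1) = 0.162406 + 0.046815 + 0.192485 = 0.4017

0.4017 bits


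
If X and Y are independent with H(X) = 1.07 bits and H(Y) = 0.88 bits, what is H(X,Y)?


For independent variables, H(X,Y) = H(X) + H(Y) = 1.07 + 0.88 = 1.95

1.95 bits


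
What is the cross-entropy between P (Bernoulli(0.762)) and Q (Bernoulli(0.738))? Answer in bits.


H(P,Q) = -p*log2(q) - (1-p)*log2(1-q). -0.762*log2(0.738) = 0.333990; -0.238*log2(0.262) = 0.459902. H(P,Q) = 0.333990 + 0.459902 = 0.7939

0.7939 bits


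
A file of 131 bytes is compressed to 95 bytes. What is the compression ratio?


Ratio = original / compressed = 131 / 95 = 1.3789

1.3789


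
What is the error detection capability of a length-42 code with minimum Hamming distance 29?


Detection capability = d_min - 1 = 29 - 1 = 28

28 errors


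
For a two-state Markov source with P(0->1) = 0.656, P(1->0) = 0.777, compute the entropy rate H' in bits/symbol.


Stationary distribution: pi_0 = p10/(p01+p10) = 0.5422, pi_1 = 0.4578. Entropy rate H' = pi_0*H(p01) + pi_1*H(p10) = 0.5422*0.9286 + 0.4578*0.7656 = 0.854

0.854 bits/symbol


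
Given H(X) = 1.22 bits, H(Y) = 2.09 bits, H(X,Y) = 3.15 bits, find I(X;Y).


I(X;Y) = H(X) + H(Y) - H(X,Y) = 1.22 + 2.09 - 3.15 = 0.16

0.16 bits


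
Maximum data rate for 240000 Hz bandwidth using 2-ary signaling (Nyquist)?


Rate = 2 * B * log2(M) = 2 * 240000 * 1.0 = 480000.0

480000.0 bps


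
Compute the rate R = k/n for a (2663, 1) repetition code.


Rate = k/n = 1/2663

1/2663


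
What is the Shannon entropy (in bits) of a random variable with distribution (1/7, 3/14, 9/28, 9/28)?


H = -sum(p_i * log2(p_i)). Terms: -(1/7)*log2(1/7) = 0.401051; -(3/14)*log2(3/14) = 0.476227; -(9/28)*log2(9/28) = 0.526317; -(9/28)*log2(9/28) = 0.526317. H = 0.401051 + 0.476227 + 0.526317 + 0.526317 = 1.9299

1.9299 bits


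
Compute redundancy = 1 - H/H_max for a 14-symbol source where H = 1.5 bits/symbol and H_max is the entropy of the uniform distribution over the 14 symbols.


H_max = log2(K) = log2(14) = 3.8074 bits/symbol. Redundancy = 1 - H/H_max = 1 - 1.5/3.8074 = 1 - 0.394 = 0.606

0.606


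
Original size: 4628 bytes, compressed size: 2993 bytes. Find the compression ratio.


Ratio = original / compressed = 4628 / 2993 = 1.5463

1.5463


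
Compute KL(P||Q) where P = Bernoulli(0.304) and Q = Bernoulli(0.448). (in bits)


KL = p*log2(p/q) + (1-p)*log2((1-p)/(1-q)) = 0.304*log2(0.304/0.448) + 0.696*log2(0.696/0.552) = 0.0627

0.0627 bits


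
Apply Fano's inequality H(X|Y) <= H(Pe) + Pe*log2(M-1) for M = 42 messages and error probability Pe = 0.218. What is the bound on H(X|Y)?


H(Pe) = -Pe*log2(Pe) - (1-Pe)*log2(1-Pe) = -0.218*log2(0.218) - 0.782*log2(0.782) = 0.479077 + 0.277422 = 0.7565. Pe*log2(M-1) = 0.218*log2(41) = 1.167946. Bound = H(Pe) + Pe*log2(M-1) = 0.479077 + 0.277422 + 1.167946 = 1.9244

1.9244 bits


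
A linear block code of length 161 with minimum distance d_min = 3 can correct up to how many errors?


Correction capability = floor((d-1)/2) = floor((3-1)/2) = 1

1 errors


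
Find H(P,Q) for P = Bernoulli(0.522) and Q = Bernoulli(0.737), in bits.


H(P,Q) = -p*log2(q) - (1-p)*log2(1-q). -0.522*log2(0.737) = 0.229818; -0.478*log2(0.263) = 0.921042. H(P,Q) = 0.229818 + 0.921042 = 1.1509

1.1509 bits


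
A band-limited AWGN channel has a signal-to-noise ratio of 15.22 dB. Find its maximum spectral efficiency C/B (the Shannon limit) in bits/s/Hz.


SNR_linear = 10^(15.22/10) = 33.266; C/B = log2(1 + SNR_linear) = log2(1 + 33.266) = 5.0987

5.0987 bits/s/Hz


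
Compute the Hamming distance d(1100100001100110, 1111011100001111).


Count differing positions: . . ^ ^ ^ ^ ^ ^ . ^ ^ . ^ . . ^ = 10 differences

10


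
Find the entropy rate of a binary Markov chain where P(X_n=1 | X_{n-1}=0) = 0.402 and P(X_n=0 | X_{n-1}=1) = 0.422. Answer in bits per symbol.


Stationary distribution: pi_0 = p10/(p01+p10) = 0.5121, pi_1 = 0.4879. Entropy rate H' = pi_0*H(p01) + pi_1*H(p10) = 0.5121*0.9721 + 0.4879*0.9824 = 0.9771

0.9771 bits/symbol


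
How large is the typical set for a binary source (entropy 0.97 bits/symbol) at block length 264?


log2|A_typical| = nH = 264 * 0.97 = 256.08, so |A_typical| ~ 2^256.08 = 1.224e+77

1.224e+77


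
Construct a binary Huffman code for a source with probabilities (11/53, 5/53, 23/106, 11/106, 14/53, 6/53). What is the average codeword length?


Huffman construction (repeatedly merge the two least-probable nodes; each merge adds 1 bit to every symbol beneath it): 5/53 + 11/106 = 21/106; 6/53 + 21/106 = 33/106; 11/53 + 23/106 = 45/106; 14/53 + 33/106 = 61/106; 45/106 + 61/106 = 1. Resulting codeword lengths (in the order the probabilities were given): (2, 4, 2, 4, 2, 3). L_avg = sum(p_i * l_i) = 11/53*2 + 5/53*4 + 23/106*2 + 11/106*4 + 14/53*2 + 6/53*3 = 133/53 = 2.5094

2.5094 bits


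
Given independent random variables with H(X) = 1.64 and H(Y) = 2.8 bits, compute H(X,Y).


For independent variables, H(X,Y) = H(X) + H(Y) = 1.64 + 2.8 = 4.44

4.44 bits


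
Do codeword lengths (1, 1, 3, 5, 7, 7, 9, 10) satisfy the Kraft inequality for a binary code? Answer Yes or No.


Kraft sum = sum(2^(-l_i)) = 1.1748, need <= 1. Result: violated (a binary prefix-free code with these lengths cannot exist)

No


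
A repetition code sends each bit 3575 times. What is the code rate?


Rate = k/n = 1/3575

1/3575


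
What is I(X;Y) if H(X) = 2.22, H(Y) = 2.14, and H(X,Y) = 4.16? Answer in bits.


I(X;Y) = H(X) + H(Y) - H(X,Y) = 2.22 + 2.14 - 4.16 = 0.2

0.2 bits


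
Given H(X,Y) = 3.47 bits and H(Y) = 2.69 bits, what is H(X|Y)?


H(X|Y) = H(X,Y) - H(Y) = 3.47 - 2.69 = 0.78

0.78 bits


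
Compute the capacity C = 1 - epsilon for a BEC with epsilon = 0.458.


C = 1 - epsilon = 1 - 0.458 = 0.542

0.542 bits


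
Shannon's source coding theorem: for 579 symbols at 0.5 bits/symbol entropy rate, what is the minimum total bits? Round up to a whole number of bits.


Minimum bits >= n * H = 579 * 0.5 = 289.5, rounded up to a whole number of bits = 290

290 bits


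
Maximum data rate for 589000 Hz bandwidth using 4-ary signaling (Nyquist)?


Rate = 2 * B * log2(M) = 2 * 589000 * 2.0 = 2356000.0

2356000.0 bps


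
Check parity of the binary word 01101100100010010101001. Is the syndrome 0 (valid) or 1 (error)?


Syndrome = XOR of all bits = 0 XOR 1 XOR 1 XOR 0 XOR 1 XOR 1 XOR 0 XOR 0 XOR 1 XOR 0 XOR 0 XOR 0 XOR 1 XOR 0 XOR 0 XOR 1 XOR 0 XOR 1 XOR 0 XOR 1 XOR 0 XOR 0 XOR 1 = 0

0


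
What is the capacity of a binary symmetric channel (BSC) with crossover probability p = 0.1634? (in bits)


H(p) = -p*log2(p) - (1-p)*log2(1-p) = -0.1634*log2(0.1634) - 0.8366*log2(0.8366) = 0.427049 + 0.215333 = 0.6424. C = 1 - H(p) = 1 - 0.6424 = 0.3576

0.3576 bits


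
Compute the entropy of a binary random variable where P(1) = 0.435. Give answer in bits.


H = -p*log2(p) - (1-p)*log2(1-p). -0.435*log2(0.435) = 0.522397; -0.565*log2(0.565) = 0.465378. H = 0.522397 + 0.465378 = 0.9878

0.9878 bits


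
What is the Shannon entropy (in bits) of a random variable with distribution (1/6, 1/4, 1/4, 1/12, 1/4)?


H = -sum(p_i * log2(p_i)). Terms: -(1/6)*log2(1/6) = 0.430827; -(1/4)*log2(1/4) = 0.500000; -(1/4)*log2(1/4) = 0.500000; -(1/12)*log2(1/12) = 0.298747; -(1/4)*log2(1/4) = 0.500000. H = 0.430827 + 0.500000 + 0.500000 + 0.298747 + 0.500000 = 2.2296

2.2296 bits


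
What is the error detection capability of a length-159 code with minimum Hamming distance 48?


Detection capability = d_min - 1 = 48 - 1 = 47

47 errors


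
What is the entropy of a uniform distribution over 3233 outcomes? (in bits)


H = log2(n) = log2(3233) = 11.6587

11.6587 bits


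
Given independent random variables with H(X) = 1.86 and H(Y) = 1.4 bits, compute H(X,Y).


For independent variables, H(X,Y) = H(X) + H(Y) = 1.86 + 1.4 = 3.26

3.26 bits


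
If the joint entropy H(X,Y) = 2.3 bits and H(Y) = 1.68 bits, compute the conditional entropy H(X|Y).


H(X|Y) = H(X,Y) - H(Y) = 2.3 - 1.68 = 0.62

0.62 bits


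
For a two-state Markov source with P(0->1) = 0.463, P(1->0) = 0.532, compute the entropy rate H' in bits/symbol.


Stationary distribution: pi_0 = p10/(p01+p10) = 0.5347, pi_1 = 0.4653. Entropy rate H' = pi_0*H(p01) + pi_1*H(p10) = 0.5347*0.996 + 0.4653*0.997 = 0.9965

0.9965 bits/symbol


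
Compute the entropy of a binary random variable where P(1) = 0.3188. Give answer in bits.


H = -p*log2(p) - (1-p)*log2(1-p). -0.3188*log2(0.3188) = 0.525789; -0.6812*log2(0.6812) = 0.377282. H = 0.525789 + 0.377282 = 0.9031

0.9031 bits


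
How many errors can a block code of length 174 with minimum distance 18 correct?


Correction capability = floor((d-1)/2) = floor((18-1)/2) = 8

8 errors


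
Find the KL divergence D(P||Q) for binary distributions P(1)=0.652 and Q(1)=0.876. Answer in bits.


KL = p*log2(p/q) + (1-p)*log2((1-p)/(1-q)) = 0.652*log2(0.652/0.876) + 0.348*log2(0.348/0.124) = 0.2403

0.2403 bits


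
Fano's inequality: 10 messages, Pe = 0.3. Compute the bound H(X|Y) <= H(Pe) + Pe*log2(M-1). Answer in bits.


H(Pe) = -Pe*log2(Pe) - (1-Pe)*log2(1-Pe) = -0.3*log2(0.3) - 0.7*log2(0.7) = 0.521090 + 0.360201 = 0.8813. Pe*log2(M-1) = 0.3*log2(9) = 0.950978. Bound = H(Pe) + Pe*log2(M-1) = 0.521090 + 0.360201 + 0.950978 = 1.8323

1.8323 bits


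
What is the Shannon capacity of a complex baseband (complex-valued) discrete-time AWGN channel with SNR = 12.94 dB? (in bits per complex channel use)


SNR_linear = 10^(12.94/10) = 19.6789; C = log2(1 + SNR_linear) = log2(1 + 19.6789) = 4.3701

4.3701 bits/channel use


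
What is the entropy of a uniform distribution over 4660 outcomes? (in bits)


H = log2(n) = log2(4660) = 12.1861

12.1861 bits


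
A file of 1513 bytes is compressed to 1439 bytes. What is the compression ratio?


Ratio = original / compressed = 1513 / 1439 = 1.0514

1.0514


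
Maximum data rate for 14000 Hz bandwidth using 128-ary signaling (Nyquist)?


Rate = 2 * B * log2(M) = 2 * 14000 * 7.0 = 196000.0

196000.0 bps


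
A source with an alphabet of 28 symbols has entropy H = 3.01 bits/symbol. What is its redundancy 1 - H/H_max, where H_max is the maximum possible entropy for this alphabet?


H_max = log2(K) = log2(28) = 4.8074 bits/symbol. Redundancy = 1 - H/H_max = 1 - 3.01/4.8074 = 1 - 0.6261 = 0.3739

0.3739


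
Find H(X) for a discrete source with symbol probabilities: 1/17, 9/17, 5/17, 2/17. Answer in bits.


H = -sum(p_i * log2(p_i)). Terms: -(1/17)*log2(1/17) = 0.240439; -(9/17)*log2(9/17) = 0.485755; -(5/17)*log2(5/17) = 0.519275; -(2/17)*log2(2/17) = 0.363231. H = 0.240439 + 0.485755 + 0.519275 + 0.363231 = 1.6087

1.6087 bits


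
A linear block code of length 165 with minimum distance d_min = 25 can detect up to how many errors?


Detection capability = d_min - 1 = 25 - 1 = 24

24 errors


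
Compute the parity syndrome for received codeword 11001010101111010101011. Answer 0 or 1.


Syndrome = XOR of all bits = 1 XOR 1 XOR 0 XOR 0 XOR 1 XOR 0 XOR 1 XOR 0 XOR 1 XOR 0 XOR 1 XOR 1 XOR 1 XOR 1 XOR 0 XOR 1 XOR 0 XOR 1 XOR 0 XOR 1 XOR 0 XOR 1 XOR 1 = 0

0


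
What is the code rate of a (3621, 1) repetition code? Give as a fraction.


Rate = k/n = 1/3621

1/3621


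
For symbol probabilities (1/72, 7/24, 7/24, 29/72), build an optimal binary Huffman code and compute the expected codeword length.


Huffman construction (repeatedly merge the two least-probable nodes; each merge adds 1 bit to every symbol beneath it): 1/72 + 7/24 = 11/36; 7/24 + 11/36 = 43/72; 29/72 + 43/72 = 1. Resulting codeword lengths (in the order the probabilities were given): (3, 3, 2, 1). L_avg = sum(p_i * l_i) = 1/72*3 + 7/24*3 + 7/24*2 + 29/72*1 = 137/72 = 1.9028

1.9028 bits


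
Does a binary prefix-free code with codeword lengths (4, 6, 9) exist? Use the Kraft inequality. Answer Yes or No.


Kraft sum = sum(2^(-l_i)) = 0.0801, need <= 1. Result: satisfied (a binary prefix-free code with these lengths exists)

Yes


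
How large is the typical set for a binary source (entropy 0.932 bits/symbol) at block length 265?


log2|A_typical| = nH = 265 * 0.932 = 246.98, so |A_typical| ~ 2^246.98 = 2.230e+74

2.230e+74


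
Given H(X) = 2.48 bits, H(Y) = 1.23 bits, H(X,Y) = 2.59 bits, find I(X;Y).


I(X;Y) = H(X) + H(Y) - H(X,Y) = 2.48 + 1.23 - 2.59 = 1.12

1.12 bits


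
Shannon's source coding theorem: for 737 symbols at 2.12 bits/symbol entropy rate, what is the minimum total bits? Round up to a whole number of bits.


Minimum bits >= n * H = 737 * 2.12 = 1562.44, rounded up to a whole number of bits = 1563

1563 bits


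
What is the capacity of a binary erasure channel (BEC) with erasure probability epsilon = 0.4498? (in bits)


C = 1 - epsilon = 1 - 0.4498 = 0.5502

0.5502 bits


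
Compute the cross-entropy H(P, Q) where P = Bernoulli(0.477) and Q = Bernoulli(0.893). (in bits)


H(P,Q) = -p*log2(q) - (1-p)*log2(1-q). -0.477*log2(0.893) = 0.077879; -0.523*log2(0.107) = 1.686318. H(P,Q) = 0.077879 + 1.686318 = 1.7642

1.7642 bits


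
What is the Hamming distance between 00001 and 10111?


Count differing positions: ^ . ^ ^ . = 3 differences

3


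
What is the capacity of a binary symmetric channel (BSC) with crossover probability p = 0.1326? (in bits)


H(p) = -p*log2(p) - (1-p)*log2(1-p) = -0.1326*log2(0.1326) - 0.8674*log2(0.8674) = 0.386509 + 0.178017 = 0.5645. C = 1 - H(p) = 1 - 0.5645 = 0.4355

0.4355 bits


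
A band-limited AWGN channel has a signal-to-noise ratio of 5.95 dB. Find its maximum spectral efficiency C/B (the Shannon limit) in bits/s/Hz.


SNR_linear = 10^(5.95/10) = 3.9355; C/B = log2(1 + SNR_linear) = log2(1 + 3.9355) = 2.3032

2.3032 bits/s/Hz


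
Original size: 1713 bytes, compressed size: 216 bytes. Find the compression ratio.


Ratio = original / compressed = 1713 / 216 = 7.9306

7.9306


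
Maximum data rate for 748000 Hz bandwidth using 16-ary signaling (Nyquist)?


Rate = 2 * B * log2(M) = 2 * 748000 * 4.0 = 5984000.0

5984000.0 bps


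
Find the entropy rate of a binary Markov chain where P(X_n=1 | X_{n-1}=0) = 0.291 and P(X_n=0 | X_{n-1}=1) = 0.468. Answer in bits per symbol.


Stationary distribution: pi_0 = p10/(p01+p10) = 0.6166, pi_1 = 0.3834. Entropy rate H' = pi_0*H(p01) + pi_1*H(p10) = 0.6166*0.87 + 0.3834*0.997 = 0.9187

0.9187 bits/symbol


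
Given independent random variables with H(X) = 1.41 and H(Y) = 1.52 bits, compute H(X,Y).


For independent variables, H(X,Y) = H(X) + H(Y) = 1.41 + 1.52 = 2.93

2.93 bits


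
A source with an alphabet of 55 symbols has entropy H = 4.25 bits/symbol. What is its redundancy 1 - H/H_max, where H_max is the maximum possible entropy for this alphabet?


H_max = log2(K) = log2(55) = 5.7814 bits/symbol. Redundancy = 1 - H/H_max = 1 - 4.25/5.7814 = 1 - 0.7351 = 0.2649

0.2649


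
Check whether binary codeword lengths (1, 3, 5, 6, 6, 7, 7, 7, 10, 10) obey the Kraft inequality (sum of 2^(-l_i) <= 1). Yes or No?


Kraft sum = sum(2^(-l_i)) = 0.7129, need <= 1. Result: satisfied (a binary prefix-free code with these lengths exists)

Yes


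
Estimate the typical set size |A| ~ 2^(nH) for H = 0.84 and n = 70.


log2|A_typical| = nH = 70 * 0.84 = 58.8, so |A_typical| ~ 2^58.8 = 5.018e+17

5.018e+17


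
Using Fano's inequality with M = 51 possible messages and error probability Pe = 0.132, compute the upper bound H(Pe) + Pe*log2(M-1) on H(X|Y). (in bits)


H(Pe) = -Pe*log2(Pe) - (1-Pe)*log2(1-Pe) = -0.132*log2(0.132) - 0.868*log2(0.868) = 0.385624 + 0.177274 = 0.5629. Pe*log2(M-1) = 0.132*log2(50) = 0.744989. Bound = H(Pe) + Pe*log2(M-1) = 0.385624 + 0.177274 + 0.744989 = 1.3079

1.3079 bits
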